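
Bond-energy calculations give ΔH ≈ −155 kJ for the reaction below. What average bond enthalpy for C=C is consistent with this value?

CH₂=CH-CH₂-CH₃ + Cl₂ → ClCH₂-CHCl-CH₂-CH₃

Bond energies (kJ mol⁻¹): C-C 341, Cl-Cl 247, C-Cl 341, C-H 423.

D(C=C) ≈ 621 kJ/mol

Let D be the C=C bond energy.
Σ(broken) = 2×341 + 8×423 + 1×D + 1×247 = 4313 + D
Σ(formed) = 3×341 + 2×341 + 8×423 = 5089
ΔH = Σ(broken) − Σ(formed) = (4313 + D) − (5089) = −776 + D
Setting this equal to −155 kJ gives D = 621 kJ/mol.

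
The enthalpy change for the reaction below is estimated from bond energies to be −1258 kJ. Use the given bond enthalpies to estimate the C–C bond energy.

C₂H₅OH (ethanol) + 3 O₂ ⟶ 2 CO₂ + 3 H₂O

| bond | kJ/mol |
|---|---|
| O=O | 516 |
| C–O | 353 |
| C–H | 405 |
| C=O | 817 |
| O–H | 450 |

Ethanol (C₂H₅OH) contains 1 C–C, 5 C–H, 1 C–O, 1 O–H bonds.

D(C–C) ≈ 334 kJ/mol

Let D be the C–C bond energy.
Σ(broken) = 1×D + 5×405 + 1×353 + 1×450 + 3×516 = 4376 + D
Σ(formed) = 4×817 + 6×450 = 5968
ΔH = Σ(broken) − Σ(formed) = (4376 + D) − (5968) = −1592 + D
Setting this equal to −1258 kJ gives D = 334 kJ/mol.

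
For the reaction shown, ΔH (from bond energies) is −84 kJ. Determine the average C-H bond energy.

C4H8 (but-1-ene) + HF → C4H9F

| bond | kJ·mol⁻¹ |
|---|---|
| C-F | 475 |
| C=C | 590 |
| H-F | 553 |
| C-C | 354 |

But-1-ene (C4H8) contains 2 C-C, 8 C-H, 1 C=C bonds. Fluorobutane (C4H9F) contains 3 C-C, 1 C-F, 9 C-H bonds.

Let D be the C-H bond energy.
Σ(broken) = 2×354 + 8×D + 1×590 + 1×553 = 1851 + 8D
Σ(formed) = 3×354 + 1×475 + 9×D = 1537 + 9D
ΔH = Σ(broken) − Σ(formed) = (1851 + 8D) − (1537 + 9D) = +314 − D
Setting this equal to −84 kJ gives D = 398 kJ/mol.

D(C-H) ≈ 398 kJ/mol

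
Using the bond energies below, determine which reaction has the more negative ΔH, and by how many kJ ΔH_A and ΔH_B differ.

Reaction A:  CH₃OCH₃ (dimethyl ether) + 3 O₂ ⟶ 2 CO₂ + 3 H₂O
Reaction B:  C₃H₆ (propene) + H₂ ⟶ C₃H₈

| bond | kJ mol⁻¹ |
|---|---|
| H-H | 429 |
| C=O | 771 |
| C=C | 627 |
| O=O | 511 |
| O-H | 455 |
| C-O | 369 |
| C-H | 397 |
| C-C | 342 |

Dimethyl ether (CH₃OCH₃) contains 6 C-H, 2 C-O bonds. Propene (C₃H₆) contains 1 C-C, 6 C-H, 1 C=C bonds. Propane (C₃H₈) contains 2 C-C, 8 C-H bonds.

Reaction A:
  Bonds broken (reactants):
    C-H: 6 × 397 = 2382
    C-O: 2 × 369 = 738
    O=O: 3 × 511 = 1533
    Σ(broken) = 4653 kJ
  Bonds formed (products):
    C=O: 4 × 771 = 3084
    O-H: 6 × 455 = 2730
    Σ(formed) = 5814 kJ
  ΔH_A = 4653 − 5814 = −1161 kJ
Reaction B:
  Bonds broken (reactants):
    C-C: 1 × 342 = 342
    C-H: 6 × 397 = 2382
    C=C: 1 × 627 = 627
    H-H: 1 × 429 = 429
    Σ(broken) = 3780 kJ
  Bonds formed (products):
    C-C: 2 × 342 = 684
    C-H: 8 × 397 = 3176
    Σ(formed) = 3860 kJ
  ΔH_B = 3780 − 3860 = −80 kJ
ΔH_A − ΔH_B = −1081 kJ, so reaction A has the more negative ΔH; |ΔH_A − ΔH_B| = 1081 kJ.

Reaction A, by 1081 kJ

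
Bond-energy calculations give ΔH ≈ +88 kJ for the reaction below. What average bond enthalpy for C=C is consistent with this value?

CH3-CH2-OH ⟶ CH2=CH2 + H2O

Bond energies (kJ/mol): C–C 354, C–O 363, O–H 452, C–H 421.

D(C=C) ≈ 598 kJ/mol

Let D be the C=C bond energy.
Σ(broken) = 1×354 + 5×421 + 1×363 + 1×452 = 3274
Σ(formed) = 4×421 + 1×D + 2×452 = 2588 + D
ΔH = Σ(broken) − Σ(formed) = (3274) − (2588 + D) = +686 − D
Setting this equal to +88 kJ gives D = 598 kJ/mol.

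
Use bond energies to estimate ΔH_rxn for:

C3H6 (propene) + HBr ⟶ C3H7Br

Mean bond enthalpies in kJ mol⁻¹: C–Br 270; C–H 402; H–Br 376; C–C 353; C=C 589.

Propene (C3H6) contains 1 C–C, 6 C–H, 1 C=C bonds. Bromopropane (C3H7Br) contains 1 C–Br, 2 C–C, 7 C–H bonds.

Bonds broken (reactants):
  C–C: 1 × 353 = 353
  C–H: 6 × 402 = 2412
  C=C: 1 × 589 = 589
  H–Br: 1 × 376 = 376
  Σ(broken) = 3730 kJ
Bonds formed (products):
  C–Br: 1 × 270 = 270
  C–C: 2 × 353 = 706
  C–H: 7 × 402 = 2814
  Σ(formed) = 3790 kJ
ΔH = Σ(broken) − Σ(formed) = 3730 − 3790 = −60 kJ

ΔH ≈ −60 kJ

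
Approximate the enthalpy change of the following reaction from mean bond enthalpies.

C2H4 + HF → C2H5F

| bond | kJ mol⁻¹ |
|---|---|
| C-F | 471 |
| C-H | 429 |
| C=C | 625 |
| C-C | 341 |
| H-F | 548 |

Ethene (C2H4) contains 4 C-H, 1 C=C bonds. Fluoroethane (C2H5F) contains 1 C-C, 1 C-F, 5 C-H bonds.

ΔH ≈ −68 kJ

Bonds broken (reactants):
  C-H: 4 × 429 = 1716
  C=C: 1 × 625 = 625
  H-F: 1 × 548 = 548
  Σ(broken) = 2889 kJ
Bonds formed (products):
  C-C: 1 × 341 = 341
  C-F: 1 × 471 = 471
  C-H: 5 × 429 = 2145
  Σ(formed) = 2957 kJ
ΔH = Σ(broken) − Σ(formed) = 2889 − 2957 = −68 kJ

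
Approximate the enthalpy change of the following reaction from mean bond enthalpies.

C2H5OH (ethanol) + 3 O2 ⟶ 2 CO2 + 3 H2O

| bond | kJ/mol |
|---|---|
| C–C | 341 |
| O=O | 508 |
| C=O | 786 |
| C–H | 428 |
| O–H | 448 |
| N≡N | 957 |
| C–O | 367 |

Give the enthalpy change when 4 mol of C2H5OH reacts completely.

ΔH = −4048 kJ

Bonds broken (reactants):
  C–C: 1 × 341 = 341
  C–H: 5 × 428 = 2140
  C–O: 1 × 367 = 367
  O–H: 1 × 448 = 448
  O=O: 3 × 508 = 1524
  Σ(broken) = 4820 kJ
Bonds formed (products):
  C=O: 4 × 786 = 3144
  O–H: 6 × 448 = 2688
  Σ(formed) = 5832 kJ
ΔH = Σ(broken) − Σ(formed) = 4820 − 5832 = −1012 kJ
For 4× the reaction as written: 4 × (−1012) = −4048 kJ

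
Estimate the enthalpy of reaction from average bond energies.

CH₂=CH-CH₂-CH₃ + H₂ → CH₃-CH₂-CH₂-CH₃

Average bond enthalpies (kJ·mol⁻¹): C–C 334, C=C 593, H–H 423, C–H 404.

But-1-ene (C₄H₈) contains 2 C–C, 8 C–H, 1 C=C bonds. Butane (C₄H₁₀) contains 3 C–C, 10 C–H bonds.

ΔH ≈ −126 kJ

Bonds broken (reactants):
  C–C: 2 × 334 = 668
  C–H: 8 × 404 = 3232
  C=C: 1 × 593 = 593
  H–H: 1 × 423 = 423
  Σ(broken) = 4916 kJ
Bonds formed (products):
  C–C: 3 × 334 = 1002
  C–H: 10 × 404 = 4040
  Σ(formed) = 5042 kJ
ΔH = Σ(broken) − Σ(formed) = 4916 − 5042 = −126 kJ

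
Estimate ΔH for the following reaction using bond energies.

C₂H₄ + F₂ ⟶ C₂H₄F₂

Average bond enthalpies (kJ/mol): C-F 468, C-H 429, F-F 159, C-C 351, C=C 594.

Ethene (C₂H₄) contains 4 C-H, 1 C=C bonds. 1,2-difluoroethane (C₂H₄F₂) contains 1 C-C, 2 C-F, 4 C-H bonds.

ΔH ≈ −534 kJ

Bonds broken (reactants):
  C-H: 4 × 429 = 1716
  C=C: 1 × 594 = 594
  F-F: 1 × 159 = 159
  Σ(broken) = 2469 kJ
Bonds formed (products):
  C-C: 1 × 351 = 351
  C-F: 2 × 468 = 936
  C-H: 4 × 429 = 1716
  Σ(formed) = 3003 kJ
ΔH = Σ(broken) − Σ(formed) = 2469 − 3003 = −534 kJ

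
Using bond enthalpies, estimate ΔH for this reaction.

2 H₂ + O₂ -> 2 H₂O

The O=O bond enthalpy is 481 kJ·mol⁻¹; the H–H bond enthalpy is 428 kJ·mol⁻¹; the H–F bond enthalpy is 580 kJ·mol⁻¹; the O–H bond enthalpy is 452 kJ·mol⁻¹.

Bonds broken (reactants):
  H–H: 2 × 428 = 856
  O=O: 1 × 481 = 481
  Σ(broken) = 1337 kJ
Bonds formed (products):
  O–H: 4 × 452 = 1808
  Σ(formed) = 1808 kJ
ΔH = Σ(broken) − Σ(formed) = 1337 − 1808 = −471 kJ

ΔH ≈ −471 kJ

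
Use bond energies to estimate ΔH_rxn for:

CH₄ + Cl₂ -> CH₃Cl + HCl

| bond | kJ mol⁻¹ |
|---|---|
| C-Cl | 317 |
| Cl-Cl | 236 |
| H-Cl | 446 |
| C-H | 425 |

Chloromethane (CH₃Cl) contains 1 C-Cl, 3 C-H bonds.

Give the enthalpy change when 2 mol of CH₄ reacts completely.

ΔH = −204 kJ

Bonds broken (reactants):
  C-H: 4 × 425 = 1700
  Cl-Cl: 1 × 236 = 236
  Σ(broken) = 1936 kJ
Bonds formed (products):
  C-Cl: 1 × 317 = 317
  C-H: 3 × 425 = 1275
  H-Cl: 1 × 446 = 446
  Σ(formed) = 2038 kJ
ΔH = Σ(broken) − Σ(formed) = 1936 − 2038 = −102 kJ
For 2× the reaction as written: 2 × (−102) = −204 kJ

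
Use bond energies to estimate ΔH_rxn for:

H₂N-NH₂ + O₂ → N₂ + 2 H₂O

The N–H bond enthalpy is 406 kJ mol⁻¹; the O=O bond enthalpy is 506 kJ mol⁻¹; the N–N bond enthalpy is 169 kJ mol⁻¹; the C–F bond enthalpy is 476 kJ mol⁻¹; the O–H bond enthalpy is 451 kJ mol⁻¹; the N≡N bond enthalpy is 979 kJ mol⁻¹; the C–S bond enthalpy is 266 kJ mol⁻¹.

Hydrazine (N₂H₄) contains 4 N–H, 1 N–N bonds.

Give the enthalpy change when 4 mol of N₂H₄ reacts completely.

Bonds broken (reactants):
  N–H: 4 × 406 = 1624
  N–N: 1 × 169 = 169
  O=O: 1 × 506 = 506
  Σ(broken) = 2299 kJ
Bonds formed (products):
  N≡N: 1 × 979 = 979
  O–H: 4 × 451 = 1804
  Σ(formed) = 2783 kJ
ΔH = Σ(broken) − Σ(formed) = 2299 − 2783 = −484 kJ
For 4× the reaction as written: 4 × (−484) = −1936 kJ

ΔH = −1936 kJ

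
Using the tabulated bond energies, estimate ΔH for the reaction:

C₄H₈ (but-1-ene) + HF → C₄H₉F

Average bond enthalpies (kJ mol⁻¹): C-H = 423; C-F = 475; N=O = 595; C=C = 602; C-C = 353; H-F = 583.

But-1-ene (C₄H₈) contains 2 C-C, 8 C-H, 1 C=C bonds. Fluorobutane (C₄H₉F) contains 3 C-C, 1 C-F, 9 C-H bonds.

Bonds broken (reactants):
  C-C: 2 × 353 = 706
  C-H: 8 × 423 = 3384
  C=C: 1 × 602 = 602
  H-F: 1 × 583 = 583
  Σ(broken) = 5275 kJ
Bonds formed (products):
  C-C: 3 × 353 = 1059
  C-F: 1 × 475 = 475
  C-H: 9 × 423 = 3807
  Σ(formed) = 5341 kJ
ΔH = Σ(broken) − Σ(formed) = 5275 − 5341 = −66 kJ

ΔH ≈ −66 kJ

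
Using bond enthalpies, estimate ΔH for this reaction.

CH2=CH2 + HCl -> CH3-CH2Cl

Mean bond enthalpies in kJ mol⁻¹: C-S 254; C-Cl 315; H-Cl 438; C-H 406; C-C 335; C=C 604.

ΔH ≈ −14 kJ

Bonds broken (reactants):
  C-H: 4 × 406 = 1624
  C=C: 1 × 604 = 604
  H-Cl: 1 × 438 = 438
  Σ(broken) = 2666 kJ
Bonds formed (products):
  C-C: 1 × 335 = 335
  C-Cl: 1 × 315 = 315
  C-H: 5 × 406 = 2030
  Σ(formed) = 2680 kJ
ΔH = Σ(broken) − Σ(formed) = 2666 − 2680 = −14 kJ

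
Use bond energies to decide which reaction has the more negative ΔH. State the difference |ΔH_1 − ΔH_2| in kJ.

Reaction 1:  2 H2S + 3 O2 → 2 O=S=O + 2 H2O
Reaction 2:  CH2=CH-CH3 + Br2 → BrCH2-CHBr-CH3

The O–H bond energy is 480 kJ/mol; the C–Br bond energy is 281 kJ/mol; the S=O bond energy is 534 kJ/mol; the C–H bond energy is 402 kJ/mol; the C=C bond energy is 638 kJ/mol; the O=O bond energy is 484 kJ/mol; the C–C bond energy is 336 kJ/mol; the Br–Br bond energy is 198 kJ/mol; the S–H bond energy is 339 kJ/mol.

Reaction 1:
  Bonds broken (reactants):
    O=O: 3 × 484 = 1452
    S–H: 4 × 339 = 1356
    Σ(broken) = 2808 kJ
  Bonds formed (products):
    O–H: 4 × 480 = 1920
    S=O: 4 × 534 = 2136
    Σ(formed) = 4056 kJ
  ΔH_1 = 2808 − 4056 = −1248 kJ
Reaction 2:
  Bonds broken (reactants):
    Br–Br: 1 × 198 = 198
    C–C: 1 × 336 = 336
    C–H: 6 × 402 = 2412
    C=C: 1 × 638 = 638
    Σ(broken) = 3584 kJ
  Bonds formed (products):
    C–Br: 2 × 281 = 562
    C–C: 2 × 336 = 672
    C–H: 6 × 402 = 2412
    Σ(formed) = 3646 kJ
  ΔH_2 = 3584 − 3646 = −62 kJ
ΔH_1 − ΔH_2 = −1186 kJ, so reaction 1 has the more negative ΔH; |ΔH_1 − ΔH_2| = 1186 kJ.

Reaction 1, by 1186 kJ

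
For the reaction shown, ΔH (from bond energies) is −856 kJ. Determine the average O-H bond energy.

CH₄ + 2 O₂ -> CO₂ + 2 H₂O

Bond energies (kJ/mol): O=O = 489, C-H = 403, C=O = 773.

Let D be the O-H bond energy.
Σ(broken) = 4×403 + 2×489 = 2590
Σ(formed) = 2×773 + 4×D = 1546 + 4D
ΔH = Σ(broken) − Σ(formed) = (2590) − (1546 + 4D) = +1044 − 4D
Setting this equal to −856 kJ gives 4D = 1900, so D = 475 kJ/mol.

D(O-H) ≈ 475 kJ/mol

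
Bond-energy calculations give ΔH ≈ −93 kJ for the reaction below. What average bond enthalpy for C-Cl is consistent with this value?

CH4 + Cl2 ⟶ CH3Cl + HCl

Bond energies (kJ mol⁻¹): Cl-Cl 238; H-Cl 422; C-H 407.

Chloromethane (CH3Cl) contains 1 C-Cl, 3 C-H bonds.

Let D be the C-Cl bond energy.
Σ(broken) = 4×407 + 1×238 = 1866
Σ(formed) = 1×D + 3×407 + 1×422 = 1643 + D
ΔH = Σ(broken) − Σ(formed) = (1866) − (1643 + D) = +223 − D
Setting this equal to −93 kJ gives D = 316 kJ/mol.

D(C-Cl) ≈ 316 kJ/mol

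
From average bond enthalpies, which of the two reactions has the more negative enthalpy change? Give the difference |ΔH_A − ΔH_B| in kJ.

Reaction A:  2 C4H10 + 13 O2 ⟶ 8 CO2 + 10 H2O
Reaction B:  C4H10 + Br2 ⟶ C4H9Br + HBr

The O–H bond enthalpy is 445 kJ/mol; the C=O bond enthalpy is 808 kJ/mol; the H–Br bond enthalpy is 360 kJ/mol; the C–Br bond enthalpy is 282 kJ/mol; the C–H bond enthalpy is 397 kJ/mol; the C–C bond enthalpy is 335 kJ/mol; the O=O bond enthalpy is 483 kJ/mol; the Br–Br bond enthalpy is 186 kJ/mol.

Reaction A:
  Bonds broken (reactants):
    C–C: 6 × 335 = 2010
    C–H: 20 × 397 = 7940
    O=O: 13 × 483 = 6279
    Σ(broken) = 16229 kJ
  Bonds formed (products):
    C=O: 16 × 808 = 12928
    O–H: 20 × 445 = 8900
    Σ(formed) = 21828 kJ
  ΔH_A = 16229 − 21828 = −5599 kJ
Reaction B:
  Bonds broken (reactants):
    Br–Br: 1 × 186 = 186
    C–C: 3 × 335 = 1005
    C–H: 10 × 397 = 3970
    Σ(broken) = 5161 kJ
  Bonds formed (products):
    C–Br: 1 × 282 = 282
    C–C: 3 × 335 = 1005
    C–H: 9 × 397 = 3573
    H–Br: 1 × 360 = 360
    Σ(formed) = 5220 kJ
  ΔH_B = 5161 − 5220 = −59 kJ
ΔH_A − ΔH_B = −5540 kJ, so reaction A has the more negative ΔH; |ΔH_A − ΔH_B| = 5540 kJ.

Reaction A, by 5540 kJ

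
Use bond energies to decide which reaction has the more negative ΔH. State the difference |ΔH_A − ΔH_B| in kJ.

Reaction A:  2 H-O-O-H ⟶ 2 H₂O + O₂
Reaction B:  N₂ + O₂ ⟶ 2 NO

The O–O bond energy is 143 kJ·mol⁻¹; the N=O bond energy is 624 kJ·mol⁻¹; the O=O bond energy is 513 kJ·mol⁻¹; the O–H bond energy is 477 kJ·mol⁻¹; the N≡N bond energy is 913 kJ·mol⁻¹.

Reaction A, by 405 kJ

Reaction A:
  Bonds broken (reactants):
    O–H: 4 × 477 = 1908
    O–O: 2 × 143 = 286
    Σ(broken) = 2194 kJ
  Bonds formed (products):
    O–H: 4 × 477 = 1908
    O=O: 1 × 513 = 513
    Σ(formed) = 2421 kJ
  ΔH_A = 2194 − 2421 = −227 kJ
Reaction B:
  Bonds broken (reactants):
    N≡N: 1 × 913 = 913
    O=O: 1 × 513 = 513
    Σ(broken) = 1426 kJ
  Bonds formed (products):
    N=O: 2 × 624 = 1248
    Σ(formed) = 1248 kJ
  ΔH_B = 1426 − 1248 = +178 kJ
ΔH_A − ΔH_B = −405 kJ, so reaction A has the more negative ΔH; |ΔH_A − ΔH_B| = 405 kJ.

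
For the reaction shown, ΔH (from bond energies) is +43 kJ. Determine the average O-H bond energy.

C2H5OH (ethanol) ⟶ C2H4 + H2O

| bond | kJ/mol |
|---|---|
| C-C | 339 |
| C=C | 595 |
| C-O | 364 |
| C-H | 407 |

Let D be the O-H bond energy.
Σ(broken) = 1×339 + 5×407 + 1×364 + 1×D = 2738 + D
Σ(formed) = 4×407 + 1×595 + 2×D = 2223 + 2D
ΔH = Σ(broken) − Σ(formed) = (2738 + D) − (2223 + 2D) = +515 − D
Setting this equal to +43 kJ gives D = 472 kJ/mol.

D(O-H) ≈ 472 kJ/mol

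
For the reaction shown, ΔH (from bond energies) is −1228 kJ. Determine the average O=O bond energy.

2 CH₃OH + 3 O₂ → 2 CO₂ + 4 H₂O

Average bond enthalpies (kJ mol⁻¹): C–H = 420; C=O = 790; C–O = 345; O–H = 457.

Let D be the O=O bond energy.
Σ(broken) = 6×420 + 2×345 + 2×457 + 3×D = 4124 + 3D
Σ(formed) = 4×790 + 8×457 = 6816
ΔH = Σ(broken) − Σ(formed) = (4124 + 3D) − (6816) = −2692 + 3D
Setting this equal to −1228 kJ gives 3D = 1464, so D = 488 kJ/mol.

D(O=O) ≈ 488 kJ/mol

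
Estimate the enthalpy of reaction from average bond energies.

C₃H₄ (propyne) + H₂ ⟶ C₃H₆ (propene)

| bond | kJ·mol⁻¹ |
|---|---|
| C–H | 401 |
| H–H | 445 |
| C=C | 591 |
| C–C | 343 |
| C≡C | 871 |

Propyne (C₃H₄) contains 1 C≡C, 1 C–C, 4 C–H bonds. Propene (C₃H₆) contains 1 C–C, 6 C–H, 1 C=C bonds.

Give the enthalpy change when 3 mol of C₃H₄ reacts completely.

Bonds broken (reactants):
  C≡C: 1 × 871 = 871
  C–C: 1 × 343 = 343
  C–H: 4 × 401 = 1604
  H–H: 1 × 445 = 445
  Σ(broken) = 3263 kJ
Bonds formed (products):
  C–C: 1 × 343 = 343
  C–H: 6 × 401 = 2406
  C=C: 1 × 591 = 591
  Σ(formed) = 3340 kJ
ΔH = Σ(broken) − Σ(formed) = 3263 − 3340 = −77 kJ
For 3× the reaction as written: 3 × (−77) = −231 kJ

ΔH = −231 kJ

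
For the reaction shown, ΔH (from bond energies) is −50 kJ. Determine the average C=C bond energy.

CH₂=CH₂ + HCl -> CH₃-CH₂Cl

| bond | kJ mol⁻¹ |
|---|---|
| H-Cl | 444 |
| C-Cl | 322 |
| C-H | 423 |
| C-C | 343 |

D(C=C) ≈ 594 kJ/mol

Let D be the C=C bond energy.
Σ(broken) = 4×423 + 1×D + 1×444 = 2136 + D
Σ(formed) = 1×343 + 1×322 + 5×423 = 2780
ΔH = Σ(broken) − Σ(formed) = (2136 + D) − (2780) = −644 + D
Setting this equal to −50 kJ gives D = 594 kJ/mol.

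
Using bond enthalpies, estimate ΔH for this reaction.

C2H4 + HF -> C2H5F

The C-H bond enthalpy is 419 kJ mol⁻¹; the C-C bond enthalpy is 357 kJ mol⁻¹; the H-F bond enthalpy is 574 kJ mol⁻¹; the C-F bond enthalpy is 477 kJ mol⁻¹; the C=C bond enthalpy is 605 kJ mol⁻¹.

Bonds broken (reactants):
  C-H: 4 × 419 = 1676
  C=C: 1 × 605 = 605
  H-F: 1 × 574 = 574
  Σ(broken) = 2855 kJ
Bonds formed (products):
  C-C: 1 × 357 = 357
  C-F: 1 × 477 = 477
  C-H: 5 × 419 = 2095
  Σ(formed) = 2929 kJ
ΔH = Σ(broken) − Σ(formed) = 2855 − 2929 = −74 kJ

ΔH ≈ −74 kJ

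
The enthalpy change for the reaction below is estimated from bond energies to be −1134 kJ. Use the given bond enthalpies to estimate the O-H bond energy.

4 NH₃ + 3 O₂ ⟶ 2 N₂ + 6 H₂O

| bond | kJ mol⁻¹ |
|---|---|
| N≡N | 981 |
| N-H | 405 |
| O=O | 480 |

D(O-H) ≈ 456 kJ/mol

Let D be the O-H bond energy.
Σ(broken) = 12×405 + 3×480 = 6300
Σ(formed) = 2×981 + 12×D = 1962 + 12D
ΔH = Σ(broken) − Σ(formed) = (6300) − (1962 + 12D) = +4338 − 12D
Setting this equal to −1134 kJ gives 12D = 5472, so D = 456 kJ/mol.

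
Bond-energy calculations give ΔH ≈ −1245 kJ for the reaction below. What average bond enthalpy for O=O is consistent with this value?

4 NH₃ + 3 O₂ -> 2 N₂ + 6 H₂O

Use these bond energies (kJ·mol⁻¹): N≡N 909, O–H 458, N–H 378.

D(O=O) ≈ 511 kJ/mol

Let D be the O=O bond energy.
Σ(broken) = 12×378 + 3×D = 4536 + 3D
Σ(formed) = 2×909 + 12×458 = 7314
ΔH = Σ(broken) − Σ(formed) = (4536 + 3D) − (7314) = −2778 + 3D
Setting this equal to −1245 kJ gives 3D = 1533, so D = 511 kJ/mol.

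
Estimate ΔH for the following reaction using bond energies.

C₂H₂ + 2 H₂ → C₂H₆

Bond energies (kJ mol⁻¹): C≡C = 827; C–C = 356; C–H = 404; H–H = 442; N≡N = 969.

ΔH ≈ −261 kJ

Bonds broken (reactants):
  C≡C: 1 × 827 = 827
  C–H: 2 × 404 = 808
  H–H: 2 × 442 = 884
  Σ(broken) = 2519 kJ
Bonds formed (products):
  C–C: 1 × 356 = 356
  C–H: 6 × 404 = 2424
  Σ(formed) = 2780 kJ
ΔH = Σ(broken) − Σ(formed) = 2519 − 2780 = −261 kJ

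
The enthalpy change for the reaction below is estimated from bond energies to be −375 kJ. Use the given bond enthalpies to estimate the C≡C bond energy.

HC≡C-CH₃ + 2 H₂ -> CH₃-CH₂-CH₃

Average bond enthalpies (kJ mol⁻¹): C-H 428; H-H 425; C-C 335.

D(C≡C) ≈ 822 kJ/mol

Let D be the C≡C bond energy.
Σ(broken) = 1×D + 1×335 + 4×428 + 2×425 = 2897 + D
Σ(formed) = 2×335 + 8×428 = 4094
ΔH = Σ(broken) − Σ(formed) = (2897 + D) − (4094) = −1197 + D
Setting this equal to −375 kJ gives D = 822 kJ/mol.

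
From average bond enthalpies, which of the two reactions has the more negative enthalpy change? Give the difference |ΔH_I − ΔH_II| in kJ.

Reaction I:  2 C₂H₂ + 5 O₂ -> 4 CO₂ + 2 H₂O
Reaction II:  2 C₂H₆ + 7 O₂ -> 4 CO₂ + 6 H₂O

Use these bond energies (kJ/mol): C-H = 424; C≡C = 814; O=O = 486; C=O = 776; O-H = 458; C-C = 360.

Reaction II, by 208 kJ

Reaction I:
  Bonds broken (reactants):
    C≡C: 2 × 814 = 1628
    C-H: 4 × 424 = 1696
    O=O: 5 × 486 = 2430
    Σ(broken) = 5754 kJ
  Bonds formed (products):
    C=O: 8 × 776 = 6208
    O-H: 4 × 458 = 1832
    Σ(formed) = 8040 kJ
  ΔH_I = 5754 − 8040 = −2286 kJ
Reaction II:
  Bonds broken (reactants):
    C-C: 2 × 360 = 720
    C-H: 12 × 424 = 5088
    O=O: 7 × 486 = 3402
    Σ(broken) = 9210 kJ
  Bonds formed (products):
    C=O: 8 × 776 = 6208
    O-H: 12 × 458 = 5496
    Σ(formed) = 11704 kJ
  ΔH_II = 9210 − 11704 = −2494 kJ
ΔH_I − ΔH_II = +208 kJ, so reaction II has the more negative ΔH; |ΔH_I − ΔH_II| = 208 kJ.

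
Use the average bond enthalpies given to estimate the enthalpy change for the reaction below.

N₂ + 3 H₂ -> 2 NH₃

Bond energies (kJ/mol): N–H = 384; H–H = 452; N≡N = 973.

Bonds broken (reactants):
  H–H: 3 × 452 = 1356
  N≡N: 1 × 973 = 973
  Σ(broken) = 2329 kJ
Bonds formed (products):
  N–H: 6 × 384 = 2304
  Σ(formed) = 2304 kJ
ΔH = Σ(broken) − Σ(formed) = 2329 − 2304 = +25 kJ

ΔH ≈ +25 kJ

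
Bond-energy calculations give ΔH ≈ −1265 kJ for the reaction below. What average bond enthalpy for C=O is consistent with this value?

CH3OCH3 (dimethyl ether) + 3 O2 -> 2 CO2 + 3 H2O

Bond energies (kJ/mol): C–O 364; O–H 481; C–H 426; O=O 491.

Let D be the C=O bond energy.
Σ(broken) = 6×426 + 2×364 + 3×491 = 4757
Σ(formed) = 4×D + 6×481 = 2886 + 4D
ΔH = Σ(broken) − Σ(formed) = (4757) − (2886 + 4D) = +1871 − 4D
Setting this equal to −1265 kJ gives 4D = 3136, so D = 784 kJ/mol.

D(C=O) ≈ 784 kJ/mol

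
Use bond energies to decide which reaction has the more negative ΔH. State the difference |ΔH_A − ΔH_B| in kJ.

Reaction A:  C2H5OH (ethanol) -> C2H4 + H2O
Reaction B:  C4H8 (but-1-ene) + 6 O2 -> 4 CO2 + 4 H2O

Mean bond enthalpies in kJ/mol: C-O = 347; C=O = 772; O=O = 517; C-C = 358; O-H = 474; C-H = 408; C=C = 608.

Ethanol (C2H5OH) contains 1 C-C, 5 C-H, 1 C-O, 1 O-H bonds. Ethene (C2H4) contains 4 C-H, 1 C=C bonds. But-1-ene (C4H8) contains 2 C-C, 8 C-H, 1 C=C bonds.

Reaction A:
  Bonds broken (reactants):
    C-C: 1 × 358 = 358
    C-H: 5 × 408 = 2040
    C-O: 1 × 347 = 347
    O-H: 1 × 474 = 474
    Σ(broken) = 3219 kJ
  Bonds formed (products):
    C-H: 4 × 408 = 1632
    C=C: 1 × 608 = 608
    O-H: 2 × 474 = 948
    Σ(formed) = 3188 kJ
  ΔH_A = 3219 − 3188 = +31 kJ
Reaction B:
  Bonds broken (reactants):
    C-C: 2 × 358 = 716
    C-H: 8 × 408 = 3264
    C=C: 1 × 608 = 608
    O=O: 6 × 517 = 3102
    Σ(broken) = 7690 kJ
  Bonds formed (products):
    C=O: 8 × 772 = 6176
    O-H: 8 × 474 = 3792
    Σ(formed) = 9968 kJ
  ΔH_B = 7690 − 9968 = −2278 kJ
ΔH_A − ΔH_B = +2309 kJ, so reaction B has the more negative ΔH; |ΔH_A − ΔH_B| = 2309 kJ.

Reaction B, by 2309 kJ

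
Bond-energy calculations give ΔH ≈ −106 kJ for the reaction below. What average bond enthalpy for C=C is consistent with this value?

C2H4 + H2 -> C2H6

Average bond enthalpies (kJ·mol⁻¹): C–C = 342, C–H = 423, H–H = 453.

D(C=C) ≈ 629 kJ/mol

Let D be the C=C bond energy.
Σ(broken) = 4×423 + 1×D + 1×453 = 2145 + D
Σ(formed) = 1×342 + 6×423 = 2880
ΔH = Σ(broken) − Σ(formed) = (2145 + D) − (2880) = −735 + D
Setting this equal to −106 kJ gives D = 629 kJ/mol.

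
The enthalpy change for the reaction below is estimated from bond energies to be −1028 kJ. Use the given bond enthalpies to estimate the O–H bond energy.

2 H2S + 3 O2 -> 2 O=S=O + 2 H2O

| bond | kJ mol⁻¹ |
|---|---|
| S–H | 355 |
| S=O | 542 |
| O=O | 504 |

D(O–H) ≈ 448 kJ/mol

Let D be the O–H bond energy.
Σ(broken) = 3×504 + 4×355 = 2932
Σ(formed) = 4×D + 4×542 = 2168 + 4D
ΔH = Σ(broken) − Σ(formed) = (2932) − (2168 + 4D) = +764 − 4D
Setting this equal to −1028 kJ gives 4D = 1792, so D = 448 kJ/mol.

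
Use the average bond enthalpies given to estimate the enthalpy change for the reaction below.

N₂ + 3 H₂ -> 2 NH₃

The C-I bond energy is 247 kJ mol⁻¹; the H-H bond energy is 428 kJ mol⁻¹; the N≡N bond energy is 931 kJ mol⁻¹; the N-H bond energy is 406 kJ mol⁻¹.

ΔH ≈ −221 kJ

Bonds broken (reactants):
  H-H: 3 × 428 = 1284
  N≡N: 1 × 931 = 931
  Σ(broken) = 2215 kJ
Bonds formed (products):
  N-H: 6 × 406 = 2436
  Σ(formed) = 2436 kJ
ΔH = Σ(broken) − Σ(formed) = 2215 − 2436 = −221 kJ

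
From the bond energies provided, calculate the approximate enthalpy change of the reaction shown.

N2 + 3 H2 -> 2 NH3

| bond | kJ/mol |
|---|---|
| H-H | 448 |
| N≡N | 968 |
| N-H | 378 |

ΔH ≈ +44 kJ

Bonds broken (reactants):
  H-H: 3 × 448 = 1344
  N≡N: 1 × 968 = 968
  Σ(broken) = 2312 kJ
Bonds formed (products):
  N-H: 6 × 378 = 2268
  Σ(formed) = 2268 kJ
ΔH = Σ(broken) − Σ(formed) = 2312 − 2268 = +44 kJ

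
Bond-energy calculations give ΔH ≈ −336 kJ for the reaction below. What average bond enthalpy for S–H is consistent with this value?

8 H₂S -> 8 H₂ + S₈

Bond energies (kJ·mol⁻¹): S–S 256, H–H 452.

D(S–H) ≈ 333 kJ/mol

Let D be the S–H bond energy.
Σ(broken) = 16×D = 16D
Σ(formed) = 8×452 + 8×256 = 5664
ΔH = Σ(broken) − Σ(formed) = (16D) − (5664) = −5664 + 16D
Setting this equal to −336 kJ gives 16D = 5328, so D = 333 kJ/mol.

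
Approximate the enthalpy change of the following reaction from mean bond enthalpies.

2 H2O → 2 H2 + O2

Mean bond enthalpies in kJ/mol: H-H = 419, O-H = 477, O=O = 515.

Bonds broken (reactants):
  O-H: 4 × 477 = 1908
  Σ(broken) = 1908 kJ
Bonds formed (products):
  H-H: 2 × 419 = 838
  O=O: 1 × 515 = 515
  Σ(formed) = 1353 kJ
ΔH = Σ(broken) − Σ(formed) = 1908 − 1353 = +555 kJ

ΔH ≈ +555 kJ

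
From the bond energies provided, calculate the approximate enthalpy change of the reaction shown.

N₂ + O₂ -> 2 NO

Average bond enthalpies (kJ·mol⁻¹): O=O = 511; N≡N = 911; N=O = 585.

ΔH ≈ +252 kJ

Bonds broken (reactants):
  N≡N: 1 × 911 = 911
  O=O: 1 × 511 = 511
  Σ(broken) = 1422 kJ
Bonds formed (products):
  N=O: 2 × 585 = 1170
  Σ(formed) = 1170 kJ
ΔH = Σ(broken) − Σ(formed) = 1422 − 1170 = +252 kJ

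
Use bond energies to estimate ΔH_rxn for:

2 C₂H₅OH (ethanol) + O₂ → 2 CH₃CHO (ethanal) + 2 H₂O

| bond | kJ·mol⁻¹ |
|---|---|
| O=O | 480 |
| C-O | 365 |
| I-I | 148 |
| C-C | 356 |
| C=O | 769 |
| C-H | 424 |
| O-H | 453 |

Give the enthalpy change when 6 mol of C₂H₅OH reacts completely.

ΔH = −1158 kJ

Bonds broken (reactants):
  C-C: 2 × 356 = 712
  C-H: 10 × 424 = 4240
  C-O: 2 × 365 = 730
  O-H: 2 × 453 = 906
  O=O: 1 × 480 = 480
  Σ(broken) = 7068 kJ
Bonds formed (products):
  C-C: 2 × 356 = 712
  C-H: 8 × 424 = 3392
  C=O: 2 × 769 = 1538
  O-H: 4 × 453 = 1812
  Σ(formed) = 7454 kJ
ΔH = Σ(broken) − Σ(formed) = 7068 − 7454 = −386 kJ
For 3× the reaction as written: 3 × (−386) = −1158 kJ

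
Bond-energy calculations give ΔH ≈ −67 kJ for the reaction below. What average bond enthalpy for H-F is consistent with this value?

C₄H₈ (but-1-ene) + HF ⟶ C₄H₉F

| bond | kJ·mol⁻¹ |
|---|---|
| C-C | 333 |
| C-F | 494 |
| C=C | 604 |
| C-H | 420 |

Let D be the H-F bond energy.
Σ(broken) = 2×333 + 8×420 + 1×604 + 1×D = 4630 + D
Σ(formed) = 3×333 + 1×494 + 9×420 = 5273
ΔH = Σ(broken) − Σ(formed) = (4630 + D) − (5273) = −643 + D
Setting this equal to −67 kJ gives D = 576 kJ/mol.

D(H-F) ≈ 576 kJ/mol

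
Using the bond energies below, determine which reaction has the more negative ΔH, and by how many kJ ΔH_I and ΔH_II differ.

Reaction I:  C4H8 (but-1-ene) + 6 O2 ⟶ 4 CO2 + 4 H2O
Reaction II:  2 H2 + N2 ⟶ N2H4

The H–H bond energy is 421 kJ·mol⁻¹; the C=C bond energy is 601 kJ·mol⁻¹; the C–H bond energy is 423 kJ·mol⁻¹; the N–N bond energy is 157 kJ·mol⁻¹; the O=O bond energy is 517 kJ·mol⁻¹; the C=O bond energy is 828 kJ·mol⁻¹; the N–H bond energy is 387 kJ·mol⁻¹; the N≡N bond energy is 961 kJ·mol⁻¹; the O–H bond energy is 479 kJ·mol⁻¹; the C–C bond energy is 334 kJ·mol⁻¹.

Reaction I, by 2799 kJ

Reaction I:
  Bonds broken (reactants):
    C–C: 2 × 334 = 668
    C–H: 8 × 423 = 3384
    C=C: 1 × 601 = 601
    O=O: 6 × 517 = 3102
    Σ(broken) = 7755 kJ
  Bonds formed (products):
    C=O: 8 × 828 = 6624
    O–H: 8 × 479 = 3832
    Σ(formed) = 10456 kJ
  ΔH_I = 7755 − 10456 = −2701 kJ
Reaction II:
  Bonds broken (reactants):
    H–H: 2 × 421 = 842
    N≡N: 1 × 961 = 961
    Σ(broken) = 1803 kJ
  Bonds formed (products):
    N–H: 4 × 387 = 1548
    N–N: 1 × 157 = 157
    Σ(formed) = 1705 kJ
  ΔH_II = 1803 − 1705 = +98 kJ
ΔH_I − ΔH_II = −2799 kJ, so reaction I has the more negative ΔH; |ΔH_I − ΔH_II| = 2799 kJ.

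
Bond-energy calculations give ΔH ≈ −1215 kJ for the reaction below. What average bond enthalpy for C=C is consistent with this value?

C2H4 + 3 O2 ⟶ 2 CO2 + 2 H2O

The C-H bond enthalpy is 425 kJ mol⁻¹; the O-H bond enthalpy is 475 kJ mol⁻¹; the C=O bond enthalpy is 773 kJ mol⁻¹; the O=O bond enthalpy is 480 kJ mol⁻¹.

Let D be the C=C bond energy.
Σ(broken) = 4×425 + 1×D + 3×480 = 3140 + D
Σ(formed) = 4×773 + 4×475 = 4992
ΔH = Σ(broken) − Σ(formed) = (3140 + D) − (4992) = −1852 + D
Setting this equal to −1215 kJ gives D = 637 kJ/mol.

D(C=C) ≈ 637 kJ/mol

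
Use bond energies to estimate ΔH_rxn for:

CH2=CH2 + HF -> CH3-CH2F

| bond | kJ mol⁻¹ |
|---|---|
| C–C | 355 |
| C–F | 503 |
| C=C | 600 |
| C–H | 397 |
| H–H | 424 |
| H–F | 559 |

Bonds broken (reactants):
  C–H: 4 × 397 = 1588
  C=C: 1 × 600 = 600
  H–F: 1 × 559 = 559
  Σ(broken) = 2747 kJ
Bonds formed (products):
  C–C: 1 × 355 = 355
  C–F: 1 × 503 = 503
  C–H: 5 × 397 = 1985
  Σ(formed) = 2843 kJ
ΔH = Σ(broken) − Σ(formed) = 2747 − 2843 = −96 kJ

ΔH ≈ −96 kJ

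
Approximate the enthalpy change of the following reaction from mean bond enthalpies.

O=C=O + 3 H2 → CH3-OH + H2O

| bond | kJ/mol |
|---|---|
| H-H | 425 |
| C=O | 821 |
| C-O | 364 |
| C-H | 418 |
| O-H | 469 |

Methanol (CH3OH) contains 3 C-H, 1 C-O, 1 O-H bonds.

Bonds broken (reactants):
  C=O: 2 × 821 = 1642
  H-H: 3 × 425 = 1275
  Σ(broken) = 2917 kJ
Bonds formed (products):
  C-H: 3 × 418 = 1254
  C-O: 1 × 364 = 364
  O-H: 3 × 469 = 1407
  Σ(formed) = 3025 kJ
ΔH = Σ(broken) − Σ(formed) = 2917 − 3025 = −108 kJ

ΔH ≈ −108 kJ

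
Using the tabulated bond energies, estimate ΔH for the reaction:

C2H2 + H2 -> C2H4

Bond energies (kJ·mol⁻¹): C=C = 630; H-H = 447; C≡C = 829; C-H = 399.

Bonds broken (reactants):
  C≡C: 1 × 829 = 829
  C-H: 2 × 399 = 798
  H-H: 1 × 447 = 447
  Σ(broken) = 2074 kJ
Bonds formed (products):
  C-H: 4 × 399 = 1596
  C=C: 1 × 630 = 630
  Σ(formed) = 2226 kJ
ΔH = Σ(broken) − Σ(formed) = 2074 − 2226 = −152 kJ

ΔH ≈ −152 kJ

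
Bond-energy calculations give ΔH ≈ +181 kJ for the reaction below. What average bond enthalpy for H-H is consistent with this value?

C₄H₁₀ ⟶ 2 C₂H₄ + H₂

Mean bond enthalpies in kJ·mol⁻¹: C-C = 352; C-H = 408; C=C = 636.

D(H-H) ≈ 419 kJ/mol

Let D be the H-H bond energy.
Σ(broken) = 3×352 + 10×408 = 5136
Σ(formed) = 8×408 + 2×636 + 1×D = 4536 + D
ΔH = Σ(broken) − Σ(formed) = (5136) − (4536 + D) = +600 − D
Setting this equal to +181 kJ gives D = 419 kJ/mol.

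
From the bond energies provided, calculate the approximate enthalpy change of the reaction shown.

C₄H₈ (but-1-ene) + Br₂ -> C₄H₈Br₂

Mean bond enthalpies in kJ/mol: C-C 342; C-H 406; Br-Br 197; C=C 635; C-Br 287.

Bonds broken (reactants):
  Br-Br: 1 × 197 = 197
  C-C: 2 × 342 = 684
  C-H: 8 × 406 = 3248
  C=C: 1 × 635 = 635
  Σ(broken) = 4764 kJ
Bonds formed (products):
  C-Br: 2 × 287 = 574
  C-C: 3 × 342 = 1026
  C-H: 8 × 406 = 3248
  Σ(formed) = 4848 kJ
ΔH = Σ(broken) − Σ(formed) = 4764 − 4848 = −84 kJ

ΔH ≈ −84 kJ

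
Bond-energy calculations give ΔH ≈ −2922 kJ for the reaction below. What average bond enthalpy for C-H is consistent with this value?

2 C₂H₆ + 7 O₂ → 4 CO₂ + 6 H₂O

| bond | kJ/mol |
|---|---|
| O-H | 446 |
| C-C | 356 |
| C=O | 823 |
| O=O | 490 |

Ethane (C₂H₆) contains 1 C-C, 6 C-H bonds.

D(C-H) ≈ 406 kJ/mol

Let D be the C-H bond energy.
Σ(broken) = 2×356 + 12×D + 7×490 = 4142 + 12D
Σ(formed) = 8×823 + 12×446 = 11936
ΔH = Σ(broken) − Σ(formed) = (4142 + 12D) − (11936) = −7794 + 12D
Setting this equal to −2922 kJ gives 12D = 4872, so D = 406 kJ/mol.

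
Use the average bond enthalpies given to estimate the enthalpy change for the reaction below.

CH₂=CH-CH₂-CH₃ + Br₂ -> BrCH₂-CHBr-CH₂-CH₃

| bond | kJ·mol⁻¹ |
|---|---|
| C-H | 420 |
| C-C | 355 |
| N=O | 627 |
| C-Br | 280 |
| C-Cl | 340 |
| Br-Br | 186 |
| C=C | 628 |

Bonds broken (reactants):
  Br-Br: 1 × 186 = 186
  C-C: 2 × 355 = 710
  C-H: 8 × 420 = 3360
  C=C: 1 × 628 = 628
  Σ(broken) = 4884 kJ
Bonds formed (products):
  C-Br: 2 × 280 = 560
  C-C: 3 × 355 = 1065
  C-H: 8 × 420 = 3360
  Σ(formed) = 4985 kJ
ΔH = Σ(broken) − Σ(formed) = 4884 − 4985 = −101 kJ

ΔH ≈ −101 kJ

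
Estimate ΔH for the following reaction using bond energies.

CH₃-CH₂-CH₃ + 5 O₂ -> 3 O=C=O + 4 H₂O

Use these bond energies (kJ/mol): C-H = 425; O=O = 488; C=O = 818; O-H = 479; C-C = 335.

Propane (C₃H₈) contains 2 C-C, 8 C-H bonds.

Bonds broken (reactants):
  C-C: 2 × 335 = 670
  C-H: 8 × 425 = 3400
  O=O: 5 × 488 = 2440
  Σ(broken) = 6510 kJ
Bonds formed (products):
  C=O: 6 × 818 = 4908
  O-H: 8 × 479 = 3832
  Σ(formed) = 8740 kJ
ΔH = Σ(broken) − Σ(formed) = 6510 − 8740 = −2230 kJ

ΔH ≈ −2230 kJ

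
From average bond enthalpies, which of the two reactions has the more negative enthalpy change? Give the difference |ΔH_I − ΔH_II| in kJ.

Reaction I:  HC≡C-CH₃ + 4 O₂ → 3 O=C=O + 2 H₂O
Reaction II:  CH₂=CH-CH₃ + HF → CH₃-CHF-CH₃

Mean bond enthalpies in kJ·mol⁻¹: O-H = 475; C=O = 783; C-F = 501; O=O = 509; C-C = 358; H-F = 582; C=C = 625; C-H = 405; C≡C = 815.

Reaction I:
  Bonds broken (reactants):
    C≡C: 1 × 815 = 815
    C-C: 1 × 358 = 358
    C-H: 4 × 405 = 1620
    O=O: 4 × 509 = 2036
    Σ(broken) = 4829 kJ
  Bonds formed (products):
    C=O: 6 × 783 = 4698
    O-H: 4 × 475 = 1900
    Σ(formed) = 6598 kJ
  ΔH_I = 4829 − 6598 = −1769 kJ
Reaction II:
  Bonds broken (reactants):
    C-C: 1 × 358 = 358
    C-H: 6 × 405 = 2430
    C=C: 1 × 625 = 625
    H-F: 1 × 582 = 582
    Σ(broken) = 3995 kJ
  Bonds formed (products):
    C-C: 2 × 358 = 716
    C-F: 1 × 501 = 501
    C-H: 7 × 405 = 2835
    Σ(formed) = 4052 kJ
  ΔH_II = 3995 − 4052 = −57 kJ
ΔH_I − ΔH_II = −1712 kJ, so reaction I has the more negative ΔH; |ΔH_I − ΔH_II| = 1712 kJ.

Reaction I, by 1712 kJ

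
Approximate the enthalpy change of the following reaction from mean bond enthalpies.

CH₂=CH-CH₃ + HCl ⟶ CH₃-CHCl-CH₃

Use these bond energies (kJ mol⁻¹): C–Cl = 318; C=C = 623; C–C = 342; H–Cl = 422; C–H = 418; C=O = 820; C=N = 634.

ΔH ≈ −33 kJ

Bonds broken (reactants):
  C–C: 1 × 342 = 342
  C–H: 6 × 418 = 2508
  C=C: 1 × 623 = 623
  H–Cl: 1 × 422 = 422
  Σ(broken) = 3895 kJ
Bonds formed (products):
  C–C: 2 × 342 = 684
  C–Cl: 1 × 318 = 318
  C–H: 7 × 418 = 2926
  Σ(formed) = 3928 kJ
ΔH = Σ(broken) − Σ(formed) = 3895 − 3928 = −33 kJ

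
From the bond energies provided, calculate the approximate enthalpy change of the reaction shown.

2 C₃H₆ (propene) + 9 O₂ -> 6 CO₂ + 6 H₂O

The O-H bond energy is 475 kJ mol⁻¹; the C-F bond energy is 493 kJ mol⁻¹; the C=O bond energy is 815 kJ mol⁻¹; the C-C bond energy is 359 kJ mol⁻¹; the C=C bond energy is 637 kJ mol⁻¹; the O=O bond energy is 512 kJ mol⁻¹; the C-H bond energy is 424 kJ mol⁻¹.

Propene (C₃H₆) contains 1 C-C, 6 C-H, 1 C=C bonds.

Bonds broken (reactants):
  C-C: 2 × 359 = 718
  C-H: 12 × 424 = 5088
  C=C: 2 × 637 = 1274
  O=O: 9 × 512 = 4608
  Σ(broken) = 11688 kJ
Bonds formed (products):
  C=O: 12 × 815 = 9780
  O-H: 12 × 475 = 5700
  Σ(formed) = 15480 kJ
ΔH = Σ(broken) − Σ(formed) = 11688 − 15480 = −3792 kJ

ΔH ≈ −3792 kJ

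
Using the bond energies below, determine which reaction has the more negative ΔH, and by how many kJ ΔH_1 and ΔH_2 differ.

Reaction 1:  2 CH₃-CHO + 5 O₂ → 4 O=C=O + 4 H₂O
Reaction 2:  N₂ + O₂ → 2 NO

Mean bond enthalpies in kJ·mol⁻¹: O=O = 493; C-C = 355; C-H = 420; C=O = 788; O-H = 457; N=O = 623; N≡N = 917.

Reaction 1:
  Bonds broken (reactants):
    C-C: 2 × 355 = 710
    C-H: 8 × 420 = 3360
    C=O: 2 × 788 = 1576
    O=O: 5 × 493 = 2465
    Σ(broken) = 8111 kJ
  Bonds formed (products):
    C=O: 8 × 788 = 6304
    O-H: 8 × 457 = 3656
    Σ(formed) = 9960 kJ
  ΔH_1 = 8111 − 9960 = −1849 kJ
Reaction 2:
  Bonds broken (reactants):
    N≡N: 1 × 917 = 917
    O=O: 1 × 493 = 493
    Σ(broken) = 1410 kJ
  Bonds formed (products):
    N=O: 2 × 623 = 1246
    Σ(formed) = 1246 kJ
  ΔH_2 = 1410 − 1246 = +164 kJ
ΔH_1 − ΔH_2 = −2013 kJ, so reaction 1 has the more negative ΔH; |ΔH_1 − ΔH_2| = 2013 kJ.

Reaction 1, by 2013 kJ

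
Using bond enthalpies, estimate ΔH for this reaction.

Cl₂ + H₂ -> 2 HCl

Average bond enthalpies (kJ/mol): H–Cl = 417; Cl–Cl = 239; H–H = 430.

ΔH ≈ −165 kJ

Bonds broken (reactants):
  Cl–Cl: 1 × 239 = 239
  H–H: 1 × 430 = 430
  Σ(broken) = 669 kJ
Bonds formed (products):
  H–Cl: 2 × 417 = 834
  Σ(formed) = 834 kJ
ΔH = Σ(broken) − Σ(formed) = 669 − 834 = −165 kJ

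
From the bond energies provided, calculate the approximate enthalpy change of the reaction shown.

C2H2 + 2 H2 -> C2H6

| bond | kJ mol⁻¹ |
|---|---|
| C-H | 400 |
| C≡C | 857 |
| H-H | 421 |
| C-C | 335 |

Bonds broken (reactants):
  C≡C: 1 × 857 = 857
  C-H: 2 × 400 = 800
  H-H: 2 × 421 = 842
  Σ(broken) = 2499 kJ
Bonds formed (products):
  C-C: 1 × 335 = 335
  C-H: 6 × 400 = 2400
  Σ(formed) = 2735 kJ
ΔH = Σ(broken) − Σ(formed) = 2499 − 2735 = −236 kJ

ΔH ≈ −236 kJ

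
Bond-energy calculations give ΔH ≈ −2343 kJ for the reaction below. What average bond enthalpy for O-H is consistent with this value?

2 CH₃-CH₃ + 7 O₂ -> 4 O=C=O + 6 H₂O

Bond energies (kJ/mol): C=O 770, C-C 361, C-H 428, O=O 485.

D(O-H) ≈ 453 kJ/mol

Let D be the O-H bond energy.
Σ(broken) = 2×361 + 12×428 + 7×485 = 9253
Σ(formed) = 8×770 + 12×D = 6160 + 12D
ΔH = Σ(broken) − Σ(formed) = (9253) − (6160 + 12D) = +3093 − 12D
Setting this equal to −2343 kJ gives 12D = 5436, so D = 453 kJ/mol.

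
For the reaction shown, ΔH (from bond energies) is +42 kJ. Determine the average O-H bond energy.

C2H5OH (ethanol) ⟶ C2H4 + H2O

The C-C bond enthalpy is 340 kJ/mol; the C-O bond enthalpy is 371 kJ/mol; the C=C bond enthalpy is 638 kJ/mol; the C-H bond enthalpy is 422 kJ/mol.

D(O-H) ≈ 453 kJ/mol

Let D be the O-H bond energy.
Σ(broken) = 1×340 + 5×422 + 1×371 + 1×D = 2821 + D
Σ(formed) = 4×422 + 1×638 + 2×D = 2326 + 2D
ΔH = Σ(broken) − Σ(formed) = (2821 + D) − (2326 + 2D) = +495 − D
Setting this equal to +42 kJ gives D = 453 kJ/mol.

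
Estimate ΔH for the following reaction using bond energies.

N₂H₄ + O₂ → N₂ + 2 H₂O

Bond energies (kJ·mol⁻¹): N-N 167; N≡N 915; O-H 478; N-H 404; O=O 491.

Bonds broken (reactants):
  N-H: 4 × 404 = 1616
  N-N: 1 × 167 = 167
  O=O: 1 × 491 = 491
  Σ(broken) = 2274 kJ
Bonds formed (products):
  N≡N: 1 × 915 = 915
  O-H: 4 × 478 = 1912
  Σ(formed) = 2827 kJ
ΔH = Σ(broken) − Σ(formed) = 2274 − 2827 = −553 kJ

ΔH ≈ −553 kJ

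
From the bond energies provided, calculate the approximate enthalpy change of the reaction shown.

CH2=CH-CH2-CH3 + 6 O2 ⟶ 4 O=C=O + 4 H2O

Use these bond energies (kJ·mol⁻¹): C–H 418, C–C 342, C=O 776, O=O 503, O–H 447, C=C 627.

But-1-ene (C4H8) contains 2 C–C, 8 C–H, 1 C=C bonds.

ΔH ≈ −2111 kJ

Bonds broken (reactants):
  C–C: 2 × 342 = 684
  C–H: 8 × 418 = 3344
  C=C: 1 × 627 = 627
  O=O: 6 × 503 = 3018
  Σ(broken) = 7673 kJ
Bonds formed (products):
  C=O: 8 × 776 = 6208
  O–H: 8 × 447 = 3576
  Σ(formed) = 9784 kJ
ΔH = Σ(broken) − Σ(formed) = 7673 − 9784 = −2111 kJ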